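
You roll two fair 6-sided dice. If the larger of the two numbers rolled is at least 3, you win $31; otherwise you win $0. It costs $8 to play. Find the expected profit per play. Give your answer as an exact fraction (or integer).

E[payout] = (1/9)·0 + (8/9)·31 = 248/9
Expected profit = 248/9 − 8 = 176/9

176/9 dollars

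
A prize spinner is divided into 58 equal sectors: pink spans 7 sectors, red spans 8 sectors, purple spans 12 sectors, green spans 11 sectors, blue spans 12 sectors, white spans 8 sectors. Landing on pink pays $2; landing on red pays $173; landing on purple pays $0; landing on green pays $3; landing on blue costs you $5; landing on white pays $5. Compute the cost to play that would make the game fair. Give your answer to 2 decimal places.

$24.33

E[payout] = (7/58)·2 + (8/58)·173 + (12/58)·0 + (11/58)·3 + (12/58)·(-5) + (8/58)·5 = 1411/58
Fair fee = E[payout] = 1411/58 ≈ $24.33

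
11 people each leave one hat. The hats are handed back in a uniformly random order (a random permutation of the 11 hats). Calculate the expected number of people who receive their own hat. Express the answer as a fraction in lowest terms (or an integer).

1

Let Xᵢ = 1 if person i gets their own hat. For each i, P(Xᵢ=1) = 1/11.
By linearity of expectation, E[X₁+…+X_11] = 11·(1/11) = 1.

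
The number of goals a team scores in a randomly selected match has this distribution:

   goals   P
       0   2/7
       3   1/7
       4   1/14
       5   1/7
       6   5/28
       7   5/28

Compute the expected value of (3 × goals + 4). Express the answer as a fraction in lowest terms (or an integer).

61/4

E[3x+4] = (2/7)·4 + (1/7)·13 + (1/14)·16 + (1/7)·19 + (5/28)·22 + (5/28)·25
     = 61/4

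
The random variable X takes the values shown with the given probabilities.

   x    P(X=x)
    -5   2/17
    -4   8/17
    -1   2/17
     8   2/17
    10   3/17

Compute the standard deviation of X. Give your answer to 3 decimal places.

E[X] = 2/17, E[X²] = 608/17
Var(X) = E[X²] − (E[X])² = 608/17 − 4/289 = 10332/289
SD(X) = √(10332/289) ≈ 5.979

5.979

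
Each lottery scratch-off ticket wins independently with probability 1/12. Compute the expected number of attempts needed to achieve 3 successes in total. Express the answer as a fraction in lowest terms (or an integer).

36

By linearity (sum of 3 independent geometric waits), E[trials] = 3/p = 3/(1/12) = 36.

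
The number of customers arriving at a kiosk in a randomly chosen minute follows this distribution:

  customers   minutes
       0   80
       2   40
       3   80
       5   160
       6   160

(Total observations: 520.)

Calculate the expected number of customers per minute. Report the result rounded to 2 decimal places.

Total = 520, so P(customers=0) = 80/520, etc.
E[X] = (2/13)·0 + (1/13)·2 + (2/13)·3 + (4/13)·5 + (4/13)·6
     = 4 ≈ 4.00

4.00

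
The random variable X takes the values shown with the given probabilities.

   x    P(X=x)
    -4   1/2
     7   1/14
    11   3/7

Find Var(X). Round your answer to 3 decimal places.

E[X] = (1/2)·(-4) + (1/14)·7 + (3/7)·11 = 45/14
E[X²] = (1/2)·16 + (1/14)·49 + (3/7)·121 = 887/14
Var(X) = 887/14 − (45/14)² = 10393/196 ≈ 53.026

53.026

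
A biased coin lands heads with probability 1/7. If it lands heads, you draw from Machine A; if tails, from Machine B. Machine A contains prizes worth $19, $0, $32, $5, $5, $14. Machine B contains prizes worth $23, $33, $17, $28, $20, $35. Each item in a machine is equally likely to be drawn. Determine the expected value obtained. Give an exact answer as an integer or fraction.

E[X | Machine A] = (19 + 0 + 32 + 5 + 5 + 14)/6 = 25/2
E[X | Machine B] = (23 + 33 + 17 + 28 + 20 + 35)/6 = 26
E[X] = (1/7)·25/2 + (6/7)·26 = 337/14

337/14 dollars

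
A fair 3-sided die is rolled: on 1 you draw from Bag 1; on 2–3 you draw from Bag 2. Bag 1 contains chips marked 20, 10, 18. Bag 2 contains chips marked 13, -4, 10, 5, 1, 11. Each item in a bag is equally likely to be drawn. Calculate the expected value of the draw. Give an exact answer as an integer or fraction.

28/3

E[X | Bag 1] = (20 + 10 + 18)/3 = 16
E[X | Bag 2] = (13 − 4 + 10 + 5 + 1 + 11)/6 = 6
E[X] = (1/3)·16 + (2/3)·6 = 28/3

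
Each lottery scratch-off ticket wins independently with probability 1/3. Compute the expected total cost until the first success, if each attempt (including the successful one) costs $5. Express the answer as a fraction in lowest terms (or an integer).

E[#attempts] = 1/p = 3; E[cost] = 5·3 = 15.

$15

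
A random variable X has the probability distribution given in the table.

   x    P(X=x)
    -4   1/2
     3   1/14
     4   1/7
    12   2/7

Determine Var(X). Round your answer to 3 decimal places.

47.168

E[X] = (1/2)·(-4) + (1/14)·3 + (1/7)·4 + (2/7)·12 = 31/14
E[X²] = (1/2)·16 + (1/14)·9 + (1/7)·16 + (2/7)·144 = 729/14
Var(X) = 729/14 − (31/14)² = 9245/196 ≈ 47.168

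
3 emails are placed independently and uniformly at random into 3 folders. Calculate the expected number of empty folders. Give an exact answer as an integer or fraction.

Let Xⱼ=1 if folder j is empty. P(Xⱼ=1) = ((3-1)/3)^3 = 8/27.
By linearity, E[#empty] = 3·8/27 = 8/9.

8/9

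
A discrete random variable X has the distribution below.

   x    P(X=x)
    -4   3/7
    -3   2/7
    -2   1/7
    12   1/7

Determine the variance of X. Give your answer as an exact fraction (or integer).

1434/49

E[X] = (3/7)·(-4) + (2/7)·(-3) + (1/7)·(-2) + (1/7)·12 = -8/7
E[X²] = (3/7)·16 + (2/7)·9 + (1/7)·4 + (1/7)·144 = 214/7
Var(X) = 214/7 − (-8/7)² = 1434/49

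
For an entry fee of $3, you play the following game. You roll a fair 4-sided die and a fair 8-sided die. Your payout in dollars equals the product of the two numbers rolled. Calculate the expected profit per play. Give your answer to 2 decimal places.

Distribution of the product of the two numbers rolled: 1 w.p. 1/32, 2 w.p. 1/16, 3 w.p. 1/16, 4 w.p. 3/32, 5 w.p. 1/32, 6 w.p. 3/32, …
E[payout] = (1/32)·1 + (1/16)·2 + (1/16)·3 + (3/32)·4 + (1/32)·5 + (3/32)·6 + (1/32)·7 + (3/32)·8 + (1/32)·9 + (1/32)·10 + (3/32)·12 + (1/32)·14 + (1/32)·15 + (1/16)·16 + (1/32)·18 + (1/32)·20 + (1/32)·21 + (1/16)·24 + (1/32)·28 + (1/32)·32 = 45/4
Expected profit = 45/4 − 3 = 33/4 ≈ $8.25

$8.25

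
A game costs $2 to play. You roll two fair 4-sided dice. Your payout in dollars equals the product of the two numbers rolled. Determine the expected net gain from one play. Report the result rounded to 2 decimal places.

Distribution of the product of the two numbers rolled: 1 w.p. 1/16, 2 w.p. 1/8, 3 w.p. 1/8, 4 w.p. 3/16, 6 w.p. 1/8, 8 w.p. 1/8, …
E[payout] = (1/16)·1 + (1/8)·2 + (1/8)·3 + (3/16)·4 + (1/8)·6 + (1/8)·8 + (1/16)·9 + (1/8)·12 + (1/16)·16 = 25/4
Expected profit = 25/4 − 2 = 17/4 ≈ $4.25

$4.25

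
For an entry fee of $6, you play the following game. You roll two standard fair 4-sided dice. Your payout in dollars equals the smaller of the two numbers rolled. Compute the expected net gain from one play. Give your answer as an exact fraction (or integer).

Distribution of the smaller of the two numbers rolled: 1 w.p. 7/16, 2 w.p. 5/16, 3 w.p. 3/16, 4 w.p. 1/16
E[payout] = (7/16)·1 + (5/16)·2 + (3/16)·3 + (1/16)·4 = 15/8
Expected profit = 15/8 − 6 = -33/8

-33/8 dollars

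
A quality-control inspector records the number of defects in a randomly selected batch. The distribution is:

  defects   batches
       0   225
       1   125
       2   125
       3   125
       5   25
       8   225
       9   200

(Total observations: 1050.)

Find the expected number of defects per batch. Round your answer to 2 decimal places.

Total = 1050, so P(defects=0) = 225/1050, etc.
E[X] = (3/14)·0 + (5/42)·1 + (5/42)·2 + (5/42)·3 + (1/42)·5 + (3/14)·8 + (4/21)·9
     = 179/42 ≈ 4.26

4.26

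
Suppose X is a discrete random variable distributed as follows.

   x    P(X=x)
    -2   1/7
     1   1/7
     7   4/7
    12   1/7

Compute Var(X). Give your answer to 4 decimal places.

E[X] = (1/7)·(-2) + (1/7)·1 + (4/7)·7 + (1/7)·12 = 39/7
E[X²] = (1/7)·4 + (1/7)·1 + (4/7)·49 + (1/7)·144 = 345/7
Var(X) = 345/7 − (39/7)² = 894/49 ≈ 18.2449

18.2449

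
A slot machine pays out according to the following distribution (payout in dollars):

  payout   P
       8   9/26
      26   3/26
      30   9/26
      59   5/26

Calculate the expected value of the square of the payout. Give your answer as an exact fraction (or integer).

28109/26

E[X²] = (9/26)·64 + (3/26)·676 + (9/26)·900 + (5/26)·3481
     = 28109/26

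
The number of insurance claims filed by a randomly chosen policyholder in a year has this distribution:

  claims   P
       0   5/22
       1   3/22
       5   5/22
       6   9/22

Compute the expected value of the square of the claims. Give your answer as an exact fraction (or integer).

226/11

E[X²] = (5/22)·0 + (3/22)·1 + (5/22)·25 + (9/22)·36
     = 226/11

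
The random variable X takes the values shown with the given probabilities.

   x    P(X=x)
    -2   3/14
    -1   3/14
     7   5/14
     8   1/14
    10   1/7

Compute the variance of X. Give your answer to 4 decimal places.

E[X] = (3/14)·(-2) + (3/14)·(-1) + (5/14)·7 + (1/14)·8 + (1/7)·10 = 27/7
E[X²] = (3/14)·4 + (3/14)·1 + (5/14)·49 + (1/14)·64 + (1/7)·100 = 262/7
Var(X) = 262/7 − (27/7)² = 1105/49 ≈ 22.5510

22.5510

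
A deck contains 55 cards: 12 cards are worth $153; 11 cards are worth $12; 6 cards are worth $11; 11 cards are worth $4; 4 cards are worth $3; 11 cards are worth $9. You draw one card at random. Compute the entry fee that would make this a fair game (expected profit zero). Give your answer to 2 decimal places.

E[payout] = (12/55)·153 + (11/55)·12 + (6/55)·11 + (11/55)·4 + (4/55)·3 + (11/55)·9 = 199/5
Fair fee = E[payout] = 199/5 ≈ $39.80

$39.80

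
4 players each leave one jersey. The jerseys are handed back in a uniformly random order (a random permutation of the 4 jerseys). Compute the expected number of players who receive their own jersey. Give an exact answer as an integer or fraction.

1

Let Xᵢ = 1 if person i gets their own jersey. For each i, P(Xᵢ=1) = 1/4.
By linearity of expectation, E[X₁+…+X_4] = 4·(1/4) = 1.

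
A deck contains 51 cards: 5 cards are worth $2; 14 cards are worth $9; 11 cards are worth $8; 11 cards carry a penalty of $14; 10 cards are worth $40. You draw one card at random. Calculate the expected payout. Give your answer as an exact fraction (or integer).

E[payout] = (5/51)·2 + (14/51)·9 + (11/51)·8 + (11/51)·(-14) + (10/51)·40 = 470/51

470/51 dollars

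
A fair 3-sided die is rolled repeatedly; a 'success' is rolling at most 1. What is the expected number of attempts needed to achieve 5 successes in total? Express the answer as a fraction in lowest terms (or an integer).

By linearity (sum of 5 independent geometric waits), E[trials] = 5/p = 5/(1/3) = 15.

15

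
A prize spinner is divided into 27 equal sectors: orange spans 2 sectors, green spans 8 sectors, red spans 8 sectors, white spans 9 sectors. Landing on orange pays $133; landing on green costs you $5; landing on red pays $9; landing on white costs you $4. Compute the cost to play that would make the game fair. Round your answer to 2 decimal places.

$9.70

E[payout] = (2/27)·133 + (8/27)·(-5) + (8/27)·9 + (9/27)·(-4) = 262/27
Fair fee = E[payout] = 262/27 ≈ $9.70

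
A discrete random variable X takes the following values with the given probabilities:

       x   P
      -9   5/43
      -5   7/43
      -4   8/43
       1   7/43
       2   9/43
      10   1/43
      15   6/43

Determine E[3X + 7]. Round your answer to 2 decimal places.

E[3x+7] = (5/43)·(-20) + (7/43)·(-8) + (8/43)·(-5) + (7/43)·10 + (9/43)·13 + (1/43)·37 + (6/43)·52
     = 340/43 ≈ 7.91

7.91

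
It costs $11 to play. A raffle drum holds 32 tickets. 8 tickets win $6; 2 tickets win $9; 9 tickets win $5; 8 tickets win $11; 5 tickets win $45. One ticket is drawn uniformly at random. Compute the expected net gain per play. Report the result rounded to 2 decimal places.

$2.25

E[payout] = (8/32)·6 + (2/32)·9 + (9/32)·5 + (8/32)·11 + (5/32)·45 = 53/4
Expected profit = 53/4 − 11 = 9/4 ≈ $2.25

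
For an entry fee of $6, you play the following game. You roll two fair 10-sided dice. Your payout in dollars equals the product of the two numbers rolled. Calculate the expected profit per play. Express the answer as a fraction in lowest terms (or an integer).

97/4 dollars

Distribution of the product of the two numbers rolled: 1 w.p. 1/100, 2 w.p. 1/50, 3 w.p. 1/50, 4 w.p. 3/100, 5 w.p. 1/50, 6 w.p. 1/25, …
E[payout] = (1/100)·1 + (1/50)·2 + (1/50)·3 + (3/100)·4 + (1/50)·5 + (1/25)·6 + (1/50)·7 + (1/25)·8 + (3/100)·9 + (1/25)·10 + (1/25)·12 + (1/50)·14 + (1/50)·15 + (3/100)·16 + (1/25)·18 + (1/25)·20 + (1/50)·21 + (1/25)·24 + (1/100)·25 + (1/50)·27 + (1/50)·28 + (1/25)·30 + (1/50)·32 + (1/50)·35 + (3/100)·36 + (1/25)·40 + (1/50)·42 + (1/50)·45 + (1/50)·48 + (1/100)·49 + (1/50)·50 + (1/50)·54 + (1/50)·56 + (1/50)·60 + (1/50)·63 + (1/100)·64 + (1/50)·70 + (1/50)·72 + (1/50)·80 + (1/100)·81 + (1/50)·90 + (1/100)·100 = 121/4
Expected profit = 121/4 − 6 = 97/4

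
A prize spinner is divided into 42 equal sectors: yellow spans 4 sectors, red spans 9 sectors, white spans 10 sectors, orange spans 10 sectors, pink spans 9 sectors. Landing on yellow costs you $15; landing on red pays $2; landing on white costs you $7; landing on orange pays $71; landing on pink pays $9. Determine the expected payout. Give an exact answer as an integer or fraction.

E[payout] = (4/42)·(-15) + (9/42)·2 + (10/42)·(-7) + (10/42)·71 + (9/42)·9 = 97/6

97/6 dollars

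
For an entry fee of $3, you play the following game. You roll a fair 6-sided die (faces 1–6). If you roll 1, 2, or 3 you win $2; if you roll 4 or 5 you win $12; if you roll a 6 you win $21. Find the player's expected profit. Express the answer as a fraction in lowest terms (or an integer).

11/2 dollars

E[payout] = (1/2)·2 + (1/3)·12 + (1/6)·21 = 17/2
Expected profit = 17/2 − 3 = 11/2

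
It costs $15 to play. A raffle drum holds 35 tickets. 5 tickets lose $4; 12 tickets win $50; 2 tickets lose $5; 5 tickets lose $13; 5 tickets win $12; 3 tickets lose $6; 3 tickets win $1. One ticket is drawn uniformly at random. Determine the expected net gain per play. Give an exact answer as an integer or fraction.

5/7 dollars

E[payout] = (5/35)·(-4) + (12/35)·50 + (2/35)·(-5) + (5/35)·(-13) + (5/35)·12 + (3/35)·(-6) + (3/35)·1 = 110/7
Expected profit = 110/7 − 15 = 5/7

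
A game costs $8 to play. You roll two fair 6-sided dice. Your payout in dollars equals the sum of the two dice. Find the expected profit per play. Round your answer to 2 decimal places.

-$1.00

Distribution of the sum of the two dice: 2 w.p. 1/36, 3 w.p. 1/18, 4 w.p. 1/12, 5 w.p. 1/9, 6 w.p. 5/36, 7 w.p. 1/6, …
E[payout] = (1/36)·2 + (1/18)·3 + (1/12)·4 + (1/9)·5 + (5/36)·6 + (1/6)·7 + (5/36)·8 + (1/9)·9 + (1/12)·10 + (1/18)·11 + (1/36)·12 = 7
Expected profit = 7 − 8 = -1 ≈ -$1.00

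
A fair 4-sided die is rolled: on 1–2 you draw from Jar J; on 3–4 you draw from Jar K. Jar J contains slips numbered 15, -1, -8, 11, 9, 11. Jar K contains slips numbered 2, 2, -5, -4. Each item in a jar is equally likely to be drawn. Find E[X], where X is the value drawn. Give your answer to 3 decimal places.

2.458

E[X | Jar J] = (15 − 1 − 8 + 11 + 9 + 11)/6 = 37/6
E[X | Jar K] = (2 + 2 − 5 − 4)/4 = -5/4
E[X] = (1/2)·37/6 + (1/2)·(-5/4) = 59/24 ≈ 2.458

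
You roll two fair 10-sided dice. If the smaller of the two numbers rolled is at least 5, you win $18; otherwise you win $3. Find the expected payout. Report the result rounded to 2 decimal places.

$8.40

E[payout] = (16/25)·3 + (9/25)·18 = 42/5
≈ $8.40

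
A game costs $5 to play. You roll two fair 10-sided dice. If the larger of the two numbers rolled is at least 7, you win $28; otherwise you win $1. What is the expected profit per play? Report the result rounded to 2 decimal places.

E[payout] = (9/25)·1 + (16/25)·28 = 457/25
Expected profit = 457/25 − 5 = 332/25 ≈ $13.28

$13.28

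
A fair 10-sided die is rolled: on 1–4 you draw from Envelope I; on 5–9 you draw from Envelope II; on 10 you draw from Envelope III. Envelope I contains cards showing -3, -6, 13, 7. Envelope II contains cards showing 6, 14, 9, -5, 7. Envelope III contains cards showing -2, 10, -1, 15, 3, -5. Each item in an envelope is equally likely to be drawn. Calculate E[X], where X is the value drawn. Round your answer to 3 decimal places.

4.533

E[X | Envelope I] = (-3 − 6 + 13 + 7)/4 = 11/4
E[X | Envelope II] = (6 + 14 + 9 − 5 + 7)/5 = 31/5
E[X | Envelope III] = (-2 + 10 − 1 + 15 + 3 − 5)/6 = 10/3
E[X] = (2/5)·11/4 + (1/2)·31/5 + (1/10)·10/3 = 68/15 ≈ 4.533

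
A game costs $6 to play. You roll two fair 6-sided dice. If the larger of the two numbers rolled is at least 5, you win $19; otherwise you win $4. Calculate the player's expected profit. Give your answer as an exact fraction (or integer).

E[payout] = (4/9)·4 + (5/9)·19 = 37/3
Expected profit = 37/3 − 6 = 19/3

19/3 dollars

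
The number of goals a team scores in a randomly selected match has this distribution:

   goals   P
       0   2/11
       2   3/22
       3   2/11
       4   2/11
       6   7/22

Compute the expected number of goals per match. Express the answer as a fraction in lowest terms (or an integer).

E[X] = (2/11)·0 + (3/22)·2 + (2/11)·3 + (2/11)·4 + (7/22)·6
     = 38/11

38/11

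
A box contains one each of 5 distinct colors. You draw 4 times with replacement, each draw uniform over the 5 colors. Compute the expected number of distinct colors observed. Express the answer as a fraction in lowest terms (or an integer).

369/125

Let Xⱼ=1 if type j appears at least once. P(Xⱼ=1) = 1 − ((5−1)/5)^4 = 369/625.
E[#distinct] = 5·369/625 = 369/125.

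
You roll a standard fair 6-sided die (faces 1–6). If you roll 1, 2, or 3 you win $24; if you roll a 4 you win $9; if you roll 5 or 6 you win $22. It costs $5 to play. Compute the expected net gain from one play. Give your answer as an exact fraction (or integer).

95/6 dollars

E[payout] = (1/6)·9 + (1/3)·22 + (1/2)·24 = 125/6
Expected profit = 125/6 − 5 = 95/6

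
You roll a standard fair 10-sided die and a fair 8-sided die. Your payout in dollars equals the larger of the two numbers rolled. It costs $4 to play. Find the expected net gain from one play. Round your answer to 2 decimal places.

Distribution of the larger of the two numbers rolled: 1 w.p. 1/80, 2 w.p. 3/80, 3 w.p. 1/16, 4 w.p. 7/80, 5 w.p. 9/80, 6 w.p. 11/80, …
E[payout] = (1/80)·1 + (3/80)·2 + (1/16)·3 + (7/80)·4 + (9/80)·5 + (11/80)·6 + (13/80)·7 + (3/16)·8 + (1/10)·9 + (1/10)·10 = 131/20
Expected profit = 131/20 − 4 = 51/20 ≈ $2.55

$2.55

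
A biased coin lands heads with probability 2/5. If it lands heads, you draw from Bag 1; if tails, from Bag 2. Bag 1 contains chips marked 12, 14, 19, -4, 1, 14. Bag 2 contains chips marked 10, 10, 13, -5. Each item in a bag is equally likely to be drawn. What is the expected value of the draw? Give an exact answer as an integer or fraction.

119/15

E[X | Bag 1] = (12 + 14 + 19 − 4 + 1 + 14)/6 = 28/3
E[X | Bag 2] = (10 + 10 + 13 − 5)/4 = 7
E[X] = (2/5)·28/3 + (3/5)·7 = 119/15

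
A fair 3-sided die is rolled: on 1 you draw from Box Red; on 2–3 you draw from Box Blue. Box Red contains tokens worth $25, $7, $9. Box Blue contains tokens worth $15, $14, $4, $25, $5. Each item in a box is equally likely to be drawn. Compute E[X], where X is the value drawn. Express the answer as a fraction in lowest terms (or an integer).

E[X | Box Red] = (25 + 7 + 9)/3 = 41/3
E[X | Box Blue] = (15 + 14 + 4 + 25 + 5)/5 = 63/5
E[X] = (1/3)·41/3 + (2/3)·63/5 = 583/45

583/45 dollars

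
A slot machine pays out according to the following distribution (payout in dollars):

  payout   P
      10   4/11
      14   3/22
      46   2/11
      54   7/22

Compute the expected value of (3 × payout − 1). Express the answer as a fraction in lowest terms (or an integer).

1015/11

E[3x-1] = (4/11)·29 + (3/22)·41 + (2/11)·137 + (7/22)·161
     = 1015/11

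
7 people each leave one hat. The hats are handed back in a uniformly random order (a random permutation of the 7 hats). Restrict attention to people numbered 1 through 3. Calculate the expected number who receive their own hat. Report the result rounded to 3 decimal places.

0.429

Let Xᵢ = 1 if person i gets their own hat. For each i, P(Xᵢ=1) = 1/7.
By linearity of expectation, E[X₁+…+X_3] = 3·(1/7) = 3/7.
≈ 0.429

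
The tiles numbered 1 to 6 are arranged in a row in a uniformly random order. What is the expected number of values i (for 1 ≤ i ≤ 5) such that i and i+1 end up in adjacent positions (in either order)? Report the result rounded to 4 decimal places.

For each i ∈ {1,…,5}, let Xᵢ = 1 if i and i+1 are adjacent. P(Xᵢ=1) = 2·(6−1)!/6! = 2/6.
By linearity, E[ΣXᵢ] = (5)·(2/6) = 5/3.
≈ 1.6667

1.6667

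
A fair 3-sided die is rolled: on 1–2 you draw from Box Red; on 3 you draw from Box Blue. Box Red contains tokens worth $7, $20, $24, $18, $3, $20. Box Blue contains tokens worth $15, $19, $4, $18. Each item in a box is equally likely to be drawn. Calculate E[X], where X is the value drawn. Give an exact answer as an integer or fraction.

E[X | Box Red] = (7 + 20 + 24 + 18 + 3 + 20)/6 = 46/3
E[X | Box Blue] = (15 + 19 + 4 + 18)/4 = 14
E[X] = (2/3)·46/3 + (1/3)·14 = 134/9

134/9 dollars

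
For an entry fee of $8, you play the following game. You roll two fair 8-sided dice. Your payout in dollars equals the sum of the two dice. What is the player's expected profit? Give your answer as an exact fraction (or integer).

Distribution of the sum of the two dice: 2 w.p. 1/64, 3 w.p. 1/32, 4 w.p. 3/64, 5 w.p. 1/16, 6 w.p. 5/64, 7 w.p. 3/32, …
E[payout] = (1/64)·2 + (1/32)·3 + (3/64)·4 + (1/16)·5 + (5/64)·6 + (3/32)·7 + (7/64)·8 + (1/8)·9 + (7/64)·10 + (3/32)·11 + (5/64)·12 + (1/16)·13 + (3/64)·14 + (1/32)·15 + (1/64)·16 = 9
Expected profit = 9 − 8 = 1

$1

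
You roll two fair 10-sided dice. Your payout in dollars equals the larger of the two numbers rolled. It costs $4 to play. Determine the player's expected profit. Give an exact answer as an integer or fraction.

Distribution of the larger of the two numbers rolled: 1 w.p. 1/100, 2 w.p. 3/100, 3 w.p. 1/20, 4 w.p. 7/100, 5 w.p. 9/100, 6 w.p. 11/100, …
E[payout] = (1/100)·1 + (3/100)·2 + (1/20)·3 + (7/100)·4 + (9/100)·5 + (11/100)·6 + (13/100)·7 + (3/20)·8 + (17/100)·9 + (19/100)·10 = 143/20
Expected profit = 143/20 − 4 = 63/20

63/20 dollars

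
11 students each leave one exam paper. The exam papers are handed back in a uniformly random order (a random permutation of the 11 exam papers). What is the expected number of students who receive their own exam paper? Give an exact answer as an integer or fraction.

Let Xᵢ = 1 if person i gets their own exam paper. For each i, P(Xᵢ=1) = 1/11.
By linearity of expectation, E[X₁+…+X_11] = 11·(1/11) = 1.

1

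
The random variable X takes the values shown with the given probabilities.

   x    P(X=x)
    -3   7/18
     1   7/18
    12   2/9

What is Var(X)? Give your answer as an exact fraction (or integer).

2618/81

E[X] = (7/18)·(-3) + (7/18)·1 + (2/9)·12 = 17/9
E[X²] = (7/18)·9 + (7/18)·1 + (2/9)·144 = 323/9
Var(X) = 323/9 − (17/9)² = 2618/81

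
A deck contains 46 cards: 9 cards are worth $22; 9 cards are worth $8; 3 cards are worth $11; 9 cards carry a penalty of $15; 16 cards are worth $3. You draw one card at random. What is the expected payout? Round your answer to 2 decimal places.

E[payout] = (9/46)·22 + (9/46)·8 + (3/46)·11 + (9/46)·(-15) + (16/46)·3 = 108/23
≈ $4.70

$4.70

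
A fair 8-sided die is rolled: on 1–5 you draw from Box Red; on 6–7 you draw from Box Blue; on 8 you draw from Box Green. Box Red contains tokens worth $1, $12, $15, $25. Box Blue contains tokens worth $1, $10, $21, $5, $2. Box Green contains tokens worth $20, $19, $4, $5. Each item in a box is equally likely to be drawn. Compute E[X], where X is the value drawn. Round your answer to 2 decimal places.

E[X | Box Red] = (1 + 12 + 15 + 25)/4 = 53/4
E[X | Box Blue] = (1 + 10 + 21 + 5 + 2)/5 = 39/5
E[X | Box Green] = (20 + 19 + 4 + 5)/4 = 12
E[X] = (5/8)·53/4 + (1/4)·39/5 + (1/8)·12 = 1877/160 ≈ 11.73

$11.73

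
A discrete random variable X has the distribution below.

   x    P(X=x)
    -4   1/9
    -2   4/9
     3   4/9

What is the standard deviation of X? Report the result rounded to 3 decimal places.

E[X] = 0, E[X²] = 68/9
Var(X) = E[X²] − (E[X])² = 68/9 − 0 = 68/9
SD(X) = √(68/9) ≈ 2.749

2.749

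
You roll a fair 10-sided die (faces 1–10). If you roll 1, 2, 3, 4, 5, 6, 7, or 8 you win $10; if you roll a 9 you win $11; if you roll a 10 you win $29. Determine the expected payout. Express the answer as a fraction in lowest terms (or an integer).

E[payout] = (4/5)·10 + (1/10)·11 + (1/10)·29 = 12

$12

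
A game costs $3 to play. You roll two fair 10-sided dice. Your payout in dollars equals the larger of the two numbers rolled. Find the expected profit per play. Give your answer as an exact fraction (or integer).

83/20 dollars

Distribution of the larger of the two numbers rolled: 1 w.p. 1/100, 2 w.p. 3/100, 3 w.p. 1/20, 4 w.p. 7/100, 5 w.p. 9/100, 6 w.p. 11/100, …
E[payout] = (1/100)·1 + (3/100)·2 + (1/20)·3 + (7/100)·4 + (9/100)·5 + (11/100)·6 + (13/100)·7 + (3/20)·8 + (17/100)·9 + (19/100)·10 = 143/20
Expected profit = 143/20 − 3 = 83/20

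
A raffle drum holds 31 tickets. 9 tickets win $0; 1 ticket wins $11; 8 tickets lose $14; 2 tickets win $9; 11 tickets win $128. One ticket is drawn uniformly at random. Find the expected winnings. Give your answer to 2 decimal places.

E[payout] = (9/31)·0 + (1/31)·11 + (8/31)·(-14) + (2/31)·9 + (11/31)·128 = 1325/31
≈ $42.74

$42.74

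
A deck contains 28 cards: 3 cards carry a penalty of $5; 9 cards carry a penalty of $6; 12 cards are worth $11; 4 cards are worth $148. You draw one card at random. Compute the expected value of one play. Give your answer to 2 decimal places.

E[payout] = (3/28)·(-5) + (9/28)·(-6) + (12/28)·11 + (4/28)·148 = 655/28
≈ $23.39

$23.39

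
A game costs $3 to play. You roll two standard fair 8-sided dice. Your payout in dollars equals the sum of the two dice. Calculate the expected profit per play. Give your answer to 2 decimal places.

$6.00

Distribution of the sum of the two dice: 2 w.p. 1/64, 3 w.p. 1/32, 4 w.p. 3/64, 5 w.p. 1/16, 6 w.p. 5/64, 7 w.p. 3/32, …
E[payout] = (1/64)·2 + (1/32)·3 + (3/64)·4 + (1/16)·5 + (5/64)·6 + (3/32)·7 + (7/64)·8 + (1/8)·9 + (7/64)·10 + (3/32)·11 + (5/64)·12 + (1/16)·13 + (3/64)·14 + (1/32)·15 + (1/64)·16 = 9
Expected profit = 9 − 3 = 6 ≈ $6.00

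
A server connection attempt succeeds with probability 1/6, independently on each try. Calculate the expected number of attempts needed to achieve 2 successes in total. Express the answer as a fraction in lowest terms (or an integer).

12

By linearity (sum of 2 independent geometric waits), E[trials] = 2/p = 2/(1/6) = 12.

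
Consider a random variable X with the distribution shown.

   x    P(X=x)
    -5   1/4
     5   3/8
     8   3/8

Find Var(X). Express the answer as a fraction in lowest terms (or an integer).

E[X] = (1/4)·(-5) + (3/8)·5 + (3/8)·8 = 29/8
E[X²] = (1/4)·25 + (3/8)·25 + (3/8)·64 = 317/8
Var(X) = 317/8 − (29/8)² = 1695/64

1695/64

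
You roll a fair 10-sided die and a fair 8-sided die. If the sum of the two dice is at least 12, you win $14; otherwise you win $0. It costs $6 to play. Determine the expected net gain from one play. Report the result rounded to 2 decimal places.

E[payout] = (13/20)·0 + (7/20)·14 = 49/10
Expected profit = 49/10 − 6 = -11/10 ≈ -$1.10

-$1.10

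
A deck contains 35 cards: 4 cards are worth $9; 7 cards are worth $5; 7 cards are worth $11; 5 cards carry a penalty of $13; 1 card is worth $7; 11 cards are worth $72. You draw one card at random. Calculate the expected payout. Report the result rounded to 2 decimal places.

E[payout] = (4/35)·9 + (7/35)·5 + (7/35)·11 + (5/35)·(-13) + (1/35)·7 + (11/35)·72 = 126/5
≈ $25.20

$25.20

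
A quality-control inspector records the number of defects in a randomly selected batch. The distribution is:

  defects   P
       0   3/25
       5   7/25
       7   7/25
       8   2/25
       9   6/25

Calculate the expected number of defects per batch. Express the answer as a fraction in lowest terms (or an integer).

E[X] = (3/25)·0 + (7/25)·5 + (7/25)·7 + (2/25)·8 + (6/25)·9
     = 154/25

154/25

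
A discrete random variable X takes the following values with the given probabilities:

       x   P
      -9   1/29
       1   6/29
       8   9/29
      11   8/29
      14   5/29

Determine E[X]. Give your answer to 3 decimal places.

E[X] = (1/29)·(-9) + (6/29)·1 + (9/29)·8 + (8/29)·11 + (5/29)·14
     = 227/29 ≈ 7.828

7.828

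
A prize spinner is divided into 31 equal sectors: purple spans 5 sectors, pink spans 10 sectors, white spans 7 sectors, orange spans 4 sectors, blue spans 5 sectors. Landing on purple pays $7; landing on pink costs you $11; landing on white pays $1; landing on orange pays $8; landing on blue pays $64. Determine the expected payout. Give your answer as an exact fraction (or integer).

E[payout] = (5/31)·7 + (10/31)·(-11) + (7/31)·1 + (4/31)·8 + (5/31)·64 = 284/31

284/31 dollars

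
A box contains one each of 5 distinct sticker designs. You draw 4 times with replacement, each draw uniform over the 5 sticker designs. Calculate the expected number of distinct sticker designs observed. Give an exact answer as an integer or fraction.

Let Xⱼ=1 if type j appears at least once. P(Xⱼ=1) = 1 − ((5−1)/5)^4 = 369/625.
E[#distinct] = 5·369/625 = 369/125.

369/125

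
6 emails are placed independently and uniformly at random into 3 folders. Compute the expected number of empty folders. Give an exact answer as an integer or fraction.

Let Xⱼ=1 if folder j is empty. P(Xⱼ=1) = ((3-1)/3)^6 = 64/729.
By linearity, E[#empty] = 3·64/729 = 64/243.

64/243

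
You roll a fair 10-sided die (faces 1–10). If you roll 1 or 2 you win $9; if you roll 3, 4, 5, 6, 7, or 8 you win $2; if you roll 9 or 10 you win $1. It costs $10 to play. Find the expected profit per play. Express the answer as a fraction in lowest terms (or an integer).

-34/5 dollars

E[payout] = (1/5)·1 + (3/5)·2 + (1/5)·9 = 16/5
Expected profit = 16/5 − 10 = -34/5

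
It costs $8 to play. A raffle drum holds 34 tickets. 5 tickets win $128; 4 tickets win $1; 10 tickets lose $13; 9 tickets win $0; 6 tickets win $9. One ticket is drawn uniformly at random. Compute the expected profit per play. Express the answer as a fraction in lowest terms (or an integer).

148/17 dollars

E[payout] = (5/34)·128 + (4/34)·1 + (10/34)·(-13) + (9/34)·0 + (6/34)·9 = 284/17
Expected profit = 284/17 − 8 = 148/17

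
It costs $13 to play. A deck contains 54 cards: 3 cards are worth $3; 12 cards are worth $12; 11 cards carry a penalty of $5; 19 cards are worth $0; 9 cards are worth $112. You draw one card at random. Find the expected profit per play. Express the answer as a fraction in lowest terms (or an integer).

202/27 dollars

E[payout] = (3/54)·3 + (12/54)·12 + (11/54)·(-5) + (19/54)·0 + (9/54)·112 = 553/27
Expected profit = 553/27 − 13 = 202/27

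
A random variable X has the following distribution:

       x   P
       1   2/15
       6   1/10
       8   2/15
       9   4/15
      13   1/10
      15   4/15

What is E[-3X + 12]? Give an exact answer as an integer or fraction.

-33/2

E[-3x+12] = (2/15)·9 + (1/10)·(-6) + (2/15)·(-12) + (4/15)·(-15) + (1/10)·(-27) + (4/15)·(-33)
     = -33/2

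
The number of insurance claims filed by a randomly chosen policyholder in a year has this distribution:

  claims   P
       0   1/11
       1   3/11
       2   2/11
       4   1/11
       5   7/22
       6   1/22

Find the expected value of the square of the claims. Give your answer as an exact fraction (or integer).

E[X²] = (1/11)·0 + (3/11)·1 + (2/11)·4 + (1/11)·16 + (7/22)·25 + (1/22)·36
     = 265/22

265/22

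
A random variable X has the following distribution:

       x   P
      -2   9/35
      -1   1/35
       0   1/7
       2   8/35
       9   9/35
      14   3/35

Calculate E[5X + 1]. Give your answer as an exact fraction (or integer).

127/7

E[5x+1] = (9/35)·(-9) + (1/35)·(-4) + (1/7)·1 + (8/35)·11 + (9/35)·46 + (3/35)·71
     = 127/7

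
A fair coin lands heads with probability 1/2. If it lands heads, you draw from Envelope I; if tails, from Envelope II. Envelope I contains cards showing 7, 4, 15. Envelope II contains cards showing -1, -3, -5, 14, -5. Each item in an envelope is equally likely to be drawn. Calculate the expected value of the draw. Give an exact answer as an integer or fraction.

13/3

E[X | Envelope I] = (7 + 4 + 15)/3 = 26/3
E[X | Envelope II] = (-1 − 3 − 5 + 14 − 5)/5 = 0
E[X] = (1/2)·26/3 + (1/2)·0 = 13/3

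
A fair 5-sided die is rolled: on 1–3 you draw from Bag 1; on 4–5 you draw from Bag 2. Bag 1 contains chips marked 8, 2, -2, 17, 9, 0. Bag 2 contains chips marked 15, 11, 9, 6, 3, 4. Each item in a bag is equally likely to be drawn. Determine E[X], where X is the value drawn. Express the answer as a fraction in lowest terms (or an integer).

33/5

E[X | Bag 1] = (8 + 2 − 2 + 17 + 9 + 0)/6 = 17/3
E[X | Bag 2] = (15 + 11 + 9 + 6 + 3 + 4)/6 = 8
E[X] = (3/5)·17/3 + (2/5)·8 = 33/5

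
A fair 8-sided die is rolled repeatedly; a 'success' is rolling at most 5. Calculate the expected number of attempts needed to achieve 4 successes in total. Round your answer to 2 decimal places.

By linearity (sum of 4 independent geometric waits), E[trials] = 4/p = 4/(5/8) = 32/5.
≈ 6.40

6.40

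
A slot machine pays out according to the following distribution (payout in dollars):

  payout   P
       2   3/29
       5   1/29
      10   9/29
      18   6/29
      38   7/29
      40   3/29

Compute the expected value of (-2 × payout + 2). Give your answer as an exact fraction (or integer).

-1132/29

E[-2x+2] = (3/29)·(-2) + (1/29)·(-8) + (9/29)·(-18) + (6/29)·(-34) + (7/29)·(-74) + (3/29)·(-78)
     = -1132/29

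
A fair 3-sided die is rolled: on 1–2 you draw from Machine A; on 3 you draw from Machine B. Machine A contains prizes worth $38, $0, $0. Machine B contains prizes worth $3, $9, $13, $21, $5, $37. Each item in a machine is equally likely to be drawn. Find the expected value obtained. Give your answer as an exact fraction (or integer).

40/3 dollars

E[X | Machine A] = (38 + 0 + 0)/3 = 38/3
E[X | Machine B] = (3 + 9 + 13 + 21 + 5 + 37)/6 = 44/3
E[X] = (2/3)·38/3 + (1/3)·44/3 = 40/3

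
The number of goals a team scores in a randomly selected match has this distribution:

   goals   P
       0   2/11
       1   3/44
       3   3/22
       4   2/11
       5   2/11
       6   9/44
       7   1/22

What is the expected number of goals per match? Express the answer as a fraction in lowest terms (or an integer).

161/44

E[X] = (2/11)·0 + (3/44)·1 + (3/22)·3 + (2/11)·4 + (2/11)·5 + (9/44)·6 + (1/22)·7
     = 161/44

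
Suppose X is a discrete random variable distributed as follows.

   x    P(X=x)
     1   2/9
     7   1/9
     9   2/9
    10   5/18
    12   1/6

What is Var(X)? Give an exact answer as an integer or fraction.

E[X] = (2/9)·1 + (1/9)·7 + (2/9)·9 + (5/18)·10 + (1/6)·12 = 70/9
E[X²] = (2/9)·1 + (1/9)·49 + (2/9)·81 + (5/18)·100 + (1/6)·144 = 679/9
Var(X) = 679/9 − (70/9)² = 1211/81

1211/81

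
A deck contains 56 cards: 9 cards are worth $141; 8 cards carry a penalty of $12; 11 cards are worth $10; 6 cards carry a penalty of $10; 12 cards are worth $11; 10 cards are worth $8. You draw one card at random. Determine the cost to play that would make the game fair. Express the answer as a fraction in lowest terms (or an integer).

E[payout] = (9/56)·141 + (8/56)·(-12) + (11/56)·10 + (6/56)·(-10) + (12/56)·11 + (10/56)·8 = 205/8
Fair fee = E[payout] = 205/8

205/8 dollars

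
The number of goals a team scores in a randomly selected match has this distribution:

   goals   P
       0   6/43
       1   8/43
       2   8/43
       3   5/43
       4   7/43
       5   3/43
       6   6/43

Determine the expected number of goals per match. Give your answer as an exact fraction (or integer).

118/43

E[X] = (6/43)·0 + (8/43)·1 + (8/43)·2 + (5/43)·3 + (7/43)·4 + (3/43)·5 + (6/43)·6
     = 118/43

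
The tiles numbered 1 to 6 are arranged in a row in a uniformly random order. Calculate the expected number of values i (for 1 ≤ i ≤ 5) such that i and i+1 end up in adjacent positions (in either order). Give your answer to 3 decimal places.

1.667

For each i ∈ {1,…,5}, let Xᵢ = 1 if i and i+1 are adjacent. P(Xᵢ=1) = 2·(6−1)!/6! = 2/6.
By linearity, E[ΣXᵢ] = (5)·(2/6) = 5/3.
≈ 1.667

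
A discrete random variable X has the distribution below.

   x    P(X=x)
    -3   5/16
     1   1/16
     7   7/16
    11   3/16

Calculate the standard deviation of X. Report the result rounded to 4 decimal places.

5.3794

E[X] = 17/4, E[X²] = 47
Var(X) = E[X²] − (E[X])² = 47 − 289/16 = 463/16
SD(X) = √(463/16) ≈ 5.3794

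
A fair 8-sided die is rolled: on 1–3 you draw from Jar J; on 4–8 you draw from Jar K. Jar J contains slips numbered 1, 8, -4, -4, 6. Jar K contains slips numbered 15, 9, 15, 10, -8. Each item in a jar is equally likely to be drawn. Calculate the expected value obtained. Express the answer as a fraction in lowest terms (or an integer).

E[X | Jar J] = (1 + 8 − 4 − 4 + 6)/5 = 7/5
E[X | Jar K] = (15 + 9 + 15 + 10 − 8)/5 = 41/5
E[X] = (3/8)·7/5 + (5/8)·41/5 = 113/20

113/20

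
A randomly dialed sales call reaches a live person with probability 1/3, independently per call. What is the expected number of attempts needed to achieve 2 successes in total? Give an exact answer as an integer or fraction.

6

By linearity (sum of 2 independent geometric waits), E[trials] = 2/p = 2/(1/3) = 6.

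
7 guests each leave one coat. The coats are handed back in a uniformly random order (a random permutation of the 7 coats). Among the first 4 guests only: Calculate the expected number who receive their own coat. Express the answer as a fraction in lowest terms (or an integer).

4/7

Let Xᵢ = 1 if person i gets their own coat. For each i, P(Xᵢ=1) = 1/7.
By linearity of expectation, E[X₁+…+X_4] = 4·(1/7) = 4/7.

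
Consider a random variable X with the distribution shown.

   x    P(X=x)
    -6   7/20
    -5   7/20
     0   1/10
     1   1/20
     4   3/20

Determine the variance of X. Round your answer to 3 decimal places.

E[X] = (7/20)·(-6) + (7/20)·(-5) + (1/10)·0 + (1/20)·1 + (3/20)·4 = -16/5
E[X²] = (7/20)·36 + (7/20)·25 + (1/10)·0 + (1/20)·1 + (3/20)·16 = 119/5
Var(X) = 119/5 − (-16/5)² = 339/25 ≈ 13.560

13.560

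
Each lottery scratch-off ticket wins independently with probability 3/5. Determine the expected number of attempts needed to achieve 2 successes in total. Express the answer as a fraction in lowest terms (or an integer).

10/3

By linearity (sum of 2 independent geometric waits), E[trials] = 2/p = 2/(3/5) = 10/3.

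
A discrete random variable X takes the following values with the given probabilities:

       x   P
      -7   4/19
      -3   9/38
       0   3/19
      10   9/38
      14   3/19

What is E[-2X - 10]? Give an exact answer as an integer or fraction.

E[-2x-10] = (4/19)·4 + (9/38)·(-4) + (3/19)·(-10) + (9/38)·(-30) + (3/19)·(-38)
     = -281/19

-281/19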